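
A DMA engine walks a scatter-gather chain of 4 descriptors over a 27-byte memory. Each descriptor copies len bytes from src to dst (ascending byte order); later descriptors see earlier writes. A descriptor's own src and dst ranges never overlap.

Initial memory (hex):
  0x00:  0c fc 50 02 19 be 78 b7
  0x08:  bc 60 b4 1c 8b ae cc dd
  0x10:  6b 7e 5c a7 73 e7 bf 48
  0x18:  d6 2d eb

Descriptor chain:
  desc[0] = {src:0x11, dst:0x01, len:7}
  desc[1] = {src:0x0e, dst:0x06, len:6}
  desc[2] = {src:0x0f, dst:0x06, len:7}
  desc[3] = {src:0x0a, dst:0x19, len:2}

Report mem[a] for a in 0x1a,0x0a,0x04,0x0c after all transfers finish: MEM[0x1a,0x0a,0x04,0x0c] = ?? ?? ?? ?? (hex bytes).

D0: mem[0x01..0x07] <- [7e 5c a7 73 e7 bf 48]
D1: mem[0x06..0x0b] <- [cc dd 6b 7e 5c a7]
D2: mem[0x06..0x0c] <- [dd 6b 7e 5c a7 73 e7]
D3: mem[0x19..0x1a] <- [a7 73]
query mem[0x1a]=0x73, mem[0x0a]=0xa7, mem[0x04]=0x73, mem[0x0c]=0xe7

MEM[0x1a,0x0a,0x04,0x0c] = 73 a7 73 e7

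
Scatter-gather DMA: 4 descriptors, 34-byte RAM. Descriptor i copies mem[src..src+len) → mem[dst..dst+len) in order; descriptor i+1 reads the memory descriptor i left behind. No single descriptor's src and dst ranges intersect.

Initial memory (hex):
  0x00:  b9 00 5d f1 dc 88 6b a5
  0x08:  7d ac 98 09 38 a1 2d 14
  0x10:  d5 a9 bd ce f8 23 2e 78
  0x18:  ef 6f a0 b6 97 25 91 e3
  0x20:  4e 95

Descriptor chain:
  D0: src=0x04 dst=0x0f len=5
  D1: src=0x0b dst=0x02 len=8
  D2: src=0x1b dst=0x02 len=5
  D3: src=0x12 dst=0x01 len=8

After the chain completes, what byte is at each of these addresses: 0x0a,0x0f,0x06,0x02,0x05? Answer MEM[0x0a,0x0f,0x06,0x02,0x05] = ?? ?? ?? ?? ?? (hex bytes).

[0] 0x04->0x0f len=5 : dc 88 6b a5 7d
[1] 0x0b->0x02 len=8 : 09 38 a1 2d dc 88 6b a5
[2] 0x1b->0x02 len=5 : b6 97 25 91 e3
[3] 0x12->0x01 len=8 : a5 7d f8 23 2e 78 ef 6f
query mem[0x0a]=0x98, mem[0x0f]=0xdc, mem[0x06]=0x78, mem[0x02]=0x7d, mem[0x05]=0x2e

MEM[0x0a,0x0f,0x06,0x02,0x05] = 98 dc 78 7d 2e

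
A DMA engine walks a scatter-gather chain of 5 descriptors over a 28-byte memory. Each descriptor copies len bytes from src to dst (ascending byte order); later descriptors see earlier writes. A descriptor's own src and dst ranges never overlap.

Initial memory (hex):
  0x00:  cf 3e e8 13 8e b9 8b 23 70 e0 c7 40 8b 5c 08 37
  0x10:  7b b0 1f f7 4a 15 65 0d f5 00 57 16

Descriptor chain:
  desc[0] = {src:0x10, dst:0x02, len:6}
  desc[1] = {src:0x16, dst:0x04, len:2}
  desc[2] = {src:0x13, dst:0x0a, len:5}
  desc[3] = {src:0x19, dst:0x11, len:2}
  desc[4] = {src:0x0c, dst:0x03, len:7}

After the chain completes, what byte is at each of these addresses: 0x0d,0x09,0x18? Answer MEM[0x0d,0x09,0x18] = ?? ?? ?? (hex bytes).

MEM[0x0d,0x09,0x18] = 65 57 f5

D0: mem[0x02..0x07] <- [7b b0 1f f7 4a 15]
D1: mem[0x04..0x05] <- [65 0d]
D2: mem[0x0a..0x0e] <- [f7 4a 15 65 0d]
D3: mem[0x11..0x12] <- [00 57]
D4: mem[0x03..0x09] <- [15 65 0d 37 7b 00 57]
query mem[0x0d]=0x65, mem[0x09]=0x57, mem[0x18]=0xf5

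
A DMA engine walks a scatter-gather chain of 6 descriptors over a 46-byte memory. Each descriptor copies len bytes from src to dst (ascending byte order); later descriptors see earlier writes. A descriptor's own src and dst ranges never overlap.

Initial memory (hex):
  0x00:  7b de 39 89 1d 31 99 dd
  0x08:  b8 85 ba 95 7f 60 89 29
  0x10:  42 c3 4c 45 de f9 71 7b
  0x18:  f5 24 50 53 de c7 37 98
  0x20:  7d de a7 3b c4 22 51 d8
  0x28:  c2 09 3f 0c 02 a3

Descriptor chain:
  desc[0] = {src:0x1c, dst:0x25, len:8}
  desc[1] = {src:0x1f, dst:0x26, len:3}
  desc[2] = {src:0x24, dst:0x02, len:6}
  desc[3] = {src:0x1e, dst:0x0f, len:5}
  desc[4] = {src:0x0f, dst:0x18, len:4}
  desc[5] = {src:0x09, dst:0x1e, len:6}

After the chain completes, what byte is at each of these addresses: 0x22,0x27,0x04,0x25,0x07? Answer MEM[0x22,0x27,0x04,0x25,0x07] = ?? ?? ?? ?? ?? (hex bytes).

MEM[0x22,0x27,0x04,0x25,0x07] = 60 7d 98 de 7d

[0] 0x1c->0x25 len=8 : de c7 37 98 7d de a7 3b
[1] 0x1f->0x26 len=3 : 98 7d de
[2] 0x24->0x02 len=6 : c4 de 98 7d de 7d
[3] 0x1e->0x0f len=5 : 37 98 7d de a7
[4] 0x0f->0x18 len=4 : 37 98 7d de
[5] 0x09->0x1e len=6 : 85 ba 95 7f 60 89
query mem[0x22]=0x60, mem[0x27]=0x7d, mem[0x04]=0x98, mem[0x25]=0xde, mem[0x07]=0x7d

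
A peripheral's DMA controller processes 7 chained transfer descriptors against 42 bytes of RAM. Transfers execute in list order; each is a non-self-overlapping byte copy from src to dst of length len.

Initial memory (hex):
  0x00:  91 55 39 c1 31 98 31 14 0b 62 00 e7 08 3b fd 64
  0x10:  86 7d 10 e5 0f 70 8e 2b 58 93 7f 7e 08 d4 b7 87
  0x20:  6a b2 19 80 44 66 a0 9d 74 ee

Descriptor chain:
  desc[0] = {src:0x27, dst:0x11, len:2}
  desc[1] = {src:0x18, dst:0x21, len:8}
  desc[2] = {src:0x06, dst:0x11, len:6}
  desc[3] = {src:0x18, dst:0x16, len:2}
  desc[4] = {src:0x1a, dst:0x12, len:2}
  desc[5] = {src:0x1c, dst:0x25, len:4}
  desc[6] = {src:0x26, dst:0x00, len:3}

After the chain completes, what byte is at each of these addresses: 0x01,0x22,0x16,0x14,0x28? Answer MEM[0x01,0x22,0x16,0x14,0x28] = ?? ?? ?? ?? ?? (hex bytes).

[0] 0x27->0x11 len=2 : 9d 74
[1] 0x18->0x21 len=8 : 58 93 7f 7e 08 d4 b7 87
[2] 0x06->0x11 len=6 : 31 14 0b 62 00 e7
[3] 0x18->0x16 len=2 : 58 93
[4] 0x1a->0x12 len=2 : 7f 7e
[5] 0x1c->0x25 len=4 : 08 d4 b7 87
[6] 0x26->0x00 len=3 : d4 b7 87
query mem[0x01]=0xb7, mem[0x22]=0x93, mem[0x16]=0x58, mem[0x14]=0x62, mem[0x28]=0x87

MEM[0x01,0x22,0x16,0x14,0x28] = b7 93 58 62 87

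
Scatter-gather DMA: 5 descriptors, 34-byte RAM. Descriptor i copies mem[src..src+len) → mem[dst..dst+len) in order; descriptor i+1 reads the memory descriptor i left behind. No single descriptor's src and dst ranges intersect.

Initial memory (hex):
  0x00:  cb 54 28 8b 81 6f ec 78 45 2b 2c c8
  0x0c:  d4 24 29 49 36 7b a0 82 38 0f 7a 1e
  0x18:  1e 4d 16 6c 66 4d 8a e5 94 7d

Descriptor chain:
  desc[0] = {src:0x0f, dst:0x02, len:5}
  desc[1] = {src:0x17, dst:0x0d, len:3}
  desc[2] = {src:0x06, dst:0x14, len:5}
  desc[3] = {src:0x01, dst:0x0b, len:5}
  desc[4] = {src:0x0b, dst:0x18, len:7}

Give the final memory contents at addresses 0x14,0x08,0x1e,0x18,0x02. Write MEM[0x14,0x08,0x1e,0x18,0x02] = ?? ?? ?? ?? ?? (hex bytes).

MEM[0x14,0x08,0x1e,0x18,0x02] = 82 45 7b 54 49

D0: mem[0x02..0x06] <- [49 36 7b a0 82]
D1: mem[0x0d..0x0f] <- [1e 1e 4d]
D2: mem[0x14..0x18] <- [82 78 45 2b 2c]
D3: mem[0x0b..0x0f] <- [54 49 36 7b a0]
D4: mem[0x18..0x1e] <- [54 49 36 7b a0 36 7b]
query mem[0x14]=0x82, mem[0x08]=0x45, mem[0x1e]=0x7b, mem[0x18]=0x54, mem[0x02]=0x49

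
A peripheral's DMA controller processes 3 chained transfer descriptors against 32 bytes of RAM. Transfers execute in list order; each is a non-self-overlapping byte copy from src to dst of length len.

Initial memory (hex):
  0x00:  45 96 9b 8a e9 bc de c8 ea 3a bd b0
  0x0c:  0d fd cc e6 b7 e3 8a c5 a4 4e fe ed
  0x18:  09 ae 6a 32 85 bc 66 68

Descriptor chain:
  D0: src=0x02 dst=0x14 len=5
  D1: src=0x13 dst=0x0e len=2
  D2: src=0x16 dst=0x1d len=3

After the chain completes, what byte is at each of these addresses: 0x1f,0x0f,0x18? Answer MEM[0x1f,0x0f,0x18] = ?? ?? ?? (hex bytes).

  after D0: wrote 5B at 0x14 = 9b8ae9bcde
  after D1: wrote 2B at 0x0e = c59b
  after D2: wrote 3B at 0x1d = e9bcde
query mem[0x1f]=0xde, mem[0x0f]=0x9b, mem[0x18]=0xde

MEM[0x1f,0x0f,0x18] = de 9b de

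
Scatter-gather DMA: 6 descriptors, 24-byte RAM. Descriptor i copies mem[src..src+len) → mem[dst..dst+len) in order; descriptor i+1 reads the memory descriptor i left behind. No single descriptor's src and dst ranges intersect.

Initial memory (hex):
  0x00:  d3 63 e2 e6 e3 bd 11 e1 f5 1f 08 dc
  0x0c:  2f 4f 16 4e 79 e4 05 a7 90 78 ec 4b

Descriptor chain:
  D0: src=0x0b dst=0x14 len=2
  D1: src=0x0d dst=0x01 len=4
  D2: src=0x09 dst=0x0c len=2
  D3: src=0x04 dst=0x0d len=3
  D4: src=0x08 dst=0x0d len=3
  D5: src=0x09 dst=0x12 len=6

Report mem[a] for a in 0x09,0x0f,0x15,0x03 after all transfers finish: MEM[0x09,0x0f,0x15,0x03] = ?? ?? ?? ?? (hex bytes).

MEM[0x09,0x0f,0x15,0x03] = 1f 08 1f 4e

#0 dst[0x14+2] := {0xdc,0x2f}
#1 dst[0x01+4] := {0x4f,0x16,0x4e,0x79}
#2 dst[0x0c+2] := {0x1f,0x08}
#3 dst[0x0d+3] := {0x79,0xbd,0x11}
#4 dst[0x0d+3] := {0xf5,0x1f,0x08}
#5 dst[0x12+6] := {0x1f,0x08,0xdc,0x1f,0xf5,0x1f}
query mem[0x09]=0x1f, mem[0x0f]=0x08, mem[0x15]=0x1f, mem[0x03]=0x4e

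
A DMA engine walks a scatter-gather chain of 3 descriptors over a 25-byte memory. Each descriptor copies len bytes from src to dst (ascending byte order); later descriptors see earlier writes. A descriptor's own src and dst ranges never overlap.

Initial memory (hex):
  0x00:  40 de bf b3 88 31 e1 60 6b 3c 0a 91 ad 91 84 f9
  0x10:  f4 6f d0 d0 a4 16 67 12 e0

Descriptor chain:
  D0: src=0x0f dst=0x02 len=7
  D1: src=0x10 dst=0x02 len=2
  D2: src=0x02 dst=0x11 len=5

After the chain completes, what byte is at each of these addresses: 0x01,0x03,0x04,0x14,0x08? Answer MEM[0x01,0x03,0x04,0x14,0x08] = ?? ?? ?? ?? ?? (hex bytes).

[0] 0x0f->0x02 len=7 : f9 f4 6f d0 d0 a4 16
[1] 0x10->0x02 len=2 : f4 6f
[2] 0x02->0x11 len=5 : f4 6f 6f d0 d0
query mem[0x01]=0xde, mem[0x03]=0x6f, mem[0x04]=0x6f, mem[0x14]=0xd0, mem[0x08]=0x16

MEM[0x01,0x03,0x04,0x14,0x08] = de 6f 6f d0 16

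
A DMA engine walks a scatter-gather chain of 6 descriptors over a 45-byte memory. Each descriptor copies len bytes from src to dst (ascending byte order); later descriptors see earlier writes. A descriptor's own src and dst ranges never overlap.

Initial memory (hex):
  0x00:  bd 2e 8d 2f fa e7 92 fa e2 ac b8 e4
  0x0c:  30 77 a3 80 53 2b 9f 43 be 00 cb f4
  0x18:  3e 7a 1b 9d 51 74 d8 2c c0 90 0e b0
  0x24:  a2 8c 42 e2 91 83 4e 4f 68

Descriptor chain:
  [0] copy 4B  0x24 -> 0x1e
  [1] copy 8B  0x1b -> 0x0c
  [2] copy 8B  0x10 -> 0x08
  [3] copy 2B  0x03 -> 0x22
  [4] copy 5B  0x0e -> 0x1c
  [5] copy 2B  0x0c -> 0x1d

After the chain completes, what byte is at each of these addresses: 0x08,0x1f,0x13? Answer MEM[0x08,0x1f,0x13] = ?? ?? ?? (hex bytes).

D0: mem[0x1e..0x21] <- [a2 8c 42 e2]
D1: mem[0x0c..0x13] <- [9d 51 74 a2 8c 42 e2 0e]
D2: mem[0x08..0x0f] <- [8c 42 e2 0e be 00 cb f4]
D3: mem[0x22..0x23] <- [2f fa]
D4: mem[0x1c..0x20] <- [cb f4 8c 42 e2]
D5: mem[0x1d..0x1e] <- [be 00]
query mem[0x08]=0x8c, mem[0x1f]=0x42, mem[0x13]=0x0e

MEM[0x08,0x1f,0x13] = 8c 42 0e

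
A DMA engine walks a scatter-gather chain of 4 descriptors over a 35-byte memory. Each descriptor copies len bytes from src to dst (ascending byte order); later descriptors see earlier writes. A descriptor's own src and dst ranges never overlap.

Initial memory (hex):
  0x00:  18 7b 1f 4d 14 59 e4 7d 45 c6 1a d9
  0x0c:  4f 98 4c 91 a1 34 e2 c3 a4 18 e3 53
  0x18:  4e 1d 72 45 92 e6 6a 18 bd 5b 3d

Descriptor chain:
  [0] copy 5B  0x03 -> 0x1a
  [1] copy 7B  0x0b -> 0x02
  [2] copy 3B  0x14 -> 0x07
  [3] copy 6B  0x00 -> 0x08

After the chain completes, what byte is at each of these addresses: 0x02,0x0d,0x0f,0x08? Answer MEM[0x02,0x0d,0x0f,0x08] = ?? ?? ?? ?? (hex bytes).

MEM[0x02,0x0d,0x0f,0x08] = d9 4c 91 18

D0: mem[0x1a..0x1e] <- [4d 14 59 e4 7d]
D1: mem[0x02..0x08] <- [d9 4f 98 4c 91 a1 34]
D2: mem[0x07..0x09] <- [a4 18 e3]
D3: mem[0x08..0x0d] <- [18 7b d9 4f 98 4c]
query mem[0x02]=0xd9, mem[0x0d]=0x4c, mem[0x0f]=0x91, mem[0x08]=0x18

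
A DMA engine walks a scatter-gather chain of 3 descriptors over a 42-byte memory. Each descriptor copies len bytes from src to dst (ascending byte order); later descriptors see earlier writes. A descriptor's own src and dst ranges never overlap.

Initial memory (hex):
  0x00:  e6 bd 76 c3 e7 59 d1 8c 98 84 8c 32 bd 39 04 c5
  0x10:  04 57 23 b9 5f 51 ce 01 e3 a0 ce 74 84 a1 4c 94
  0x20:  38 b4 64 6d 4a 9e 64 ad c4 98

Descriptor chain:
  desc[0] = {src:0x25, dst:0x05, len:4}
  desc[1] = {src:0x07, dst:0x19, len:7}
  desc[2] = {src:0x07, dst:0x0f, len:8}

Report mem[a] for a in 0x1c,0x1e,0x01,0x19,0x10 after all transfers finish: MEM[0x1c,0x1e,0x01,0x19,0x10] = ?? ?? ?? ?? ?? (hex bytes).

#0 dst[0x05+4] := {0x9e,0x64,0xad,0xc4}
#1 dst[0x19+7] := {0xad,0xc4,0x84,0x8c,0x32,0xbd,0x39}
#2 dst[0x0f+8] := {0xad,0xc4,0x84,0x8c,0x32,0xbd,0x39,0x04}
query mem[0x1c]=0x8c, mem[0x1e]=0xbd, mem[0x01]=0xbd, mem[0x19]=0xad, mem[0x10]=0xc4

MEM[0x1c,0x1e,0x01,0x19,0x10] = 8c bd bd ad c4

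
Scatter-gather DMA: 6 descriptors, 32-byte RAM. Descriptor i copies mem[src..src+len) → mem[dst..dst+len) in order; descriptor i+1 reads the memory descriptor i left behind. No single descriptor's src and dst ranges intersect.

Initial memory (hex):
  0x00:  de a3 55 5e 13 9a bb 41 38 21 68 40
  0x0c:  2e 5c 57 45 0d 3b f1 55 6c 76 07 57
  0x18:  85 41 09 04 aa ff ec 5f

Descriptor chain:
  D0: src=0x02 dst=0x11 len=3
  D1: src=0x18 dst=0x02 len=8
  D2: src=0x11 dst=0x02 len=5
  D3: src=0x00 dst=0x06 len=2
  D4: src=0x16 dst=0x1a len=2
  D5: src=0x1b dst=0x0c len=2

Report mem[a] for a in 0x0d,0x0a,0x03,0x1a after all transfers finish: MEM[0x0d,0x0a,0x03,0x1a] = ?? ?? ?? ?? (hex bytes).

MEM[0x0d,0x0a,0x03,0x1a] = aa 68 5e 07

#0 dst[0x11+3] := {0x55,0x5e,0x13}
#1 dst[0x02+8] := {0x85,0x41,0x09,0x04,0xaa,0xff,0xec,0x5f}
#2 dst[0x02+5] := {0x55,0x5e,0x13,0x6c,0x76}
#3 dst[0x06+2] := {0xde,0xa3}
#4 dst[0x1a+2] := {0x07,0x57}
#5 dst[0x0c+2] := {0x57,0xaa}
query mem[0x0d]=0xaa, mem[0x0a]=0x68, mem[0x03]=0x5e, mem[0x1a]=0x07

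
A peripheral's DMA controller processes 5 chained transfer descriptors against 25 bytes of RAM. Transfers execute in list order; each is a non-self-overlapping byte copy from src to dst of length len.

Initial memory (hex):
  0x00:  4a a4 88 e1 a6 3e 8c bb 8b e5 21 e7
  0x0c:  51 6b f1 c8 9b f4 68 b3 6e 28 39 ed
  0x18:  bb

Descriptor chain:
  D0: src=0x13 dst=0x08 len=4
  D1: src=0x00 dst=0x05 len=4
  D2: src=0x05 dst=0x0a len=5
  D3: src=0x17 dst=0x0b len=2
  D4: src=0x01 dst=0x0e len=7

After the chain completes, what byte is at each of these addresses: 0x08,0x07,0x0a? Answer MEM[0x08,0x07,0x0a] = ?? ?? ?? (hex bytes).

#0 dst[0x08+4] := {0xb3,0x6e,0x28,0x39}
#1 dst[0x05+4] := {0x4a,0xa4,0x88,0xe1}
#2 dst[0x0a+5] := {0x4a,0xa4,0x88,0xe1,0x6e}
#3 dst[0x0b+2] := {0xed,0xbb}
#4 dst[0x0e+7] := {0xa4,0x88,0xe1,0xa6,0x4a,0xa4,0x88}
query mem[0x08]=0xe1, mem[0x07]=0x88, mem[0x0a]=0x4a

MEM[0x08,0x07,0x0a] = e1 88 4a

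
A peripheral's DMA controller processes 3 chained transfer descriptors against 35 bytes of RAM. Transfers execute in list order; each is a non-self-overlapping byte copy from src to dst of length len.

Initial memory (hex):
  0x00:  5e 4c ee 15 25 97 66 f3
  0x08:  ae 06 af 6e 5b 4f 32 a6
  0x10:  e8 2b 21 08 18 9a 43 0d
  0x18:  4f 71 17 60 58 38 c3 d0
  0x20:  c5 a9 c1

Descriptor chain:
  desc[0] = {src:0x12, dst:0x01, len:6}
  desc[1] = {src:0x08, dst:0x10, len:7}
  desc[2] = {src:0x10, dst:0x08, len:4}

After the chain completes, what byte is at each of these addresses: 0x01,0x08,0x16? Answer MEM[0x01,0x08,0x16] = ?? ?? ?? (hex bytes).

#0 dst[0x01+6] := {0x21,0x08,0x18,0x9a,0x43,0x0d}
#1 dst[0x10+7] := {0xae,0x06,0xaf,0x6e,0x5b,0x4f,0x32}
#2 dst[0x08+4] := {0xae,0x06,0xaf,0x6e}
query mem[0x01]=0x21, mem[0x08]=0xae, mem[0x16]=0x32

MEM[0x01,0x08,0x16] = 21 ae 32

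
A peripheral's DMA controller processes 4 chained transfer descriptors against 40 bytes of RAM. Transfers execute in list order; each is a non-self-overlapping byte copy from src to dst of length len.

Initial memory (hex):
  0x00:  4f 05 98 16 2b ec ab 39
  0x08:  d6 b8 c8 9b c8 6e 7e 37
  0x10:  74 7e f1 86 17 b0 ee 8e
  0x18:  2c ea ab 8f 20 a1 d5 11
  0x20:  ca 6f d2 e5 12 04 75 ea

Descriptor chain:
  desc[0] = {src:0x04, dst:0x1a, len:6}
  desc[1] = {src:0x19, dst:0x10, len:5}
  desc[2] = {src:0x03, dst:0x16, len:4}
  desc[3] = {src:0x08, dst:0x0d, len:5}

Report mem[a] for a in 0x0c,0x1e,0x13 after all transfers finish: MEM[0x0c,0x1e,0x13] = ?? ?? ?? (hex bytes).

MEM[0x0c,0x1e,0x13] = c8 d6 ab

D0: mem[0x1a..0x1f] <- [2b ec ab 39 d6 b8]
D1: mem[0x10..0x14] <- [ea 2b ec ab 39]
D2: mem[0x16..0x19] <- [16 2b ec ab]
D3: mem[0x0d..0x11] <- [d6 b8 c8 9b c8]
query mem[0x0c]=0xc8, mem[0x1e]=0xd6, mem[0x13]=0xab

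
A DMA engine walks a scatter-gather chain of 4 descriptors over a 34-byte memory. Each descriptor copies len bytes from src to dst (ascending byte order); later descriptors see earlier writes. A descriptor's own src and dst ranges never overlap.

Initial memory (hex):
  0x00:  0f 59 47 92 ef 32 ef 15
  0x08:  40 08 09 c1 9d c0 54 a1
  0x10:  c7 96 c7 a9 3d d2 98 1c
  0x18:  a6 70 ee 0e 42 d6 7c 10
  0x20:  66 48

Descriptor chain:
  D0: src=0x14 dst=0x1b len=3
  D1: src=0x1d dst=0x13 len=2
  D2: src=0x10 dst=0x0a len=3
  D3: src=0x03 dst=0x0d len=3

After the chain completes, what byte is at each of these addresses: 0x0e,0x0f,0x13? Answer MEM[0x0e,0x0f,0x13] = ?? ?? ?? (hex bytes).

  after D0: wrote 3B at 0x1b = 3dd298
  after D1: wrote 2B at 0x13 = 987c
  after D2: wrote 3B at 0x0a = c796c7
  after D3: wrote 3B at 0x0d = 92ef32
query mem[0x0e]=0xef, mem[0x0f]=0x32, mem[0x13]=0x98

MEM[0x0e,0x0f,0x13] = ef 32 98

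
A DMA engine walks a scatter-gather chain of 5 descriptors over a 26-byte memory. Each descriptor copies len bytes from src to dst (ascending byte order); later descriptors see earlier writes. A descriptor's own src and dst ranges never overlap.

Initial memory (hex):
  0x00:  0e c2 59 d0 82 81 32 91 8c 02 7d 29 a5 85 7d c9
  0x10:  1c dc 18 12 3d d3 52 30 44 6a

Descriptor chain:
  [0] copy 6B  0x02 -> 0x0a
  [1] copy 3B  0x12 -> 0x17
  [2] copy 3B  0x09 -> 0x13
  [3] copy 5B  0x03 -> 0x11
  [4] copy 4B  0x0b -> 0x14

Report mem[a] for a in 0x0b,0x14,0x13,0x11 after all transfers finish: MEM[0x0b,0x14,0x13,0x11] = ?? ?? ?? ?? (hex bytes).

MEM[0x0b,0x14,0x13,0x11] = d0 d0 81 d0

[0] 0x02->0x0a len=6 : 59 d0 82 81 32 91
[1] 0x12->0x17 len=3 : 18 12 3d
[2] 0x09->0x13 len=3 : 02 59 d0
[3] 0x03->0x11 len=5 : d0 82 81 32 91
[4] 0x0b->0x14 len=4 : d0 82 81 32
query mem[0x0b]=0xd0, mem[0x14]=0xd0, mem[0x13]=0x81, mem[0x11]=0xd0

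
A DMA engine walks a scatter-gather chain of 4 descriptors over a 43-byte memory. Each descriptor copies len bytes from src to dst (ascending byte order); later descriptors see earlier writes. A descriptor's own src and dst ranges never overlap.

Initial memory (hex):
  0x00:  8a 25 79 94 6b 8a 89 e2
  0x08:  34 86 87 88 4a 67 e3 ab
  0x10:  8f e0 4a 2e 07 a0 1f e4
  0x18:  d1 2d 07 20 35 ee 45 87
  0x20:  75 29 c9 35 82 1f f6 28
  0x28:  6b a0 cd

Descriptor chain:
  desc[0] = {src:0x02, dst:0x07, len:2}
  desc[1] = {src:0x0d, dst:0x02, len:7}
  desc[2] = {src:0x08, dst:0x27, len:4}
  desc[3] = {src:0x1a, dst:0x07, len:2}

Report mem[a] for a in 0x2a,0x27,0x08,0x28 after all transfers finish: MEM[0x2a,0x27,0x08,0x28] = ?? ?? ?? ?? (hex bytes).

MEM[0x2a,0x27,0x08,0x28] = 88 2e 20 86

D0: mem[0x07..0x08] <- [79 94]
D1: mem[0x02..0x08] <- [67 e3 ab 8f e0 4a 2e]
D2: mem[0x27..0x2a] <- [2e 86 87 88]
D3: mem[0x07..0x08] <- [07 20]
query mem[0x2a]=0x88, mem[0x27]=0x2e, mem[0x08]=0x20, mem[0x28]=0x86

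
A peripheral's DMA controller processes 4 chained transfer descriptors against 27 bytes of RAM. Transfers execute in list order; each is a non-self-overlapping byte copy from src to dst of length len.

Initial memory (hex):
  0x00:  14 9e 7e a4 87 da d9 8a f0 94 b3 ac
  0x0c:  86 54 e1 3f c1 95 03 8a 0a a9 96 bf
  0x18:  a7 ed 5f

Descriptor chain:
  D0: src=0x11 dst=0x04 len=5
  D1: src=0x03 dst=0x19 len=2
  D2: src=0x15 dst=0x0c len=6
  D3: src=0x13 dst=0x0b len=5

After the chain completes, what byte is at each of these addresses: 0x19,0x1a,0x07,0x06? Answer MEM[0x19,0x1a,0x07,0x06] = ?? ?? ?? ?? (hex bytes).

D0: mem[0x04..0x08] <- [95 03 8a 0a a9]
D1: mem[0x19..0x1a] <- [a4 95]
D2: mem[0x0c..0x11] <- [a9 96 bf a7 a4 95]
D3: mem[0x0b..0x0f] <- [8a 0a a9 96 bf]
query mem[0x19]=0xa4, mem[0x1a]=0x95, mem[0x07]=0x0a, mem[0x06]=0x8a

MEM[0x19,0x1a,0x07,0x06] = a4 95 0a 8a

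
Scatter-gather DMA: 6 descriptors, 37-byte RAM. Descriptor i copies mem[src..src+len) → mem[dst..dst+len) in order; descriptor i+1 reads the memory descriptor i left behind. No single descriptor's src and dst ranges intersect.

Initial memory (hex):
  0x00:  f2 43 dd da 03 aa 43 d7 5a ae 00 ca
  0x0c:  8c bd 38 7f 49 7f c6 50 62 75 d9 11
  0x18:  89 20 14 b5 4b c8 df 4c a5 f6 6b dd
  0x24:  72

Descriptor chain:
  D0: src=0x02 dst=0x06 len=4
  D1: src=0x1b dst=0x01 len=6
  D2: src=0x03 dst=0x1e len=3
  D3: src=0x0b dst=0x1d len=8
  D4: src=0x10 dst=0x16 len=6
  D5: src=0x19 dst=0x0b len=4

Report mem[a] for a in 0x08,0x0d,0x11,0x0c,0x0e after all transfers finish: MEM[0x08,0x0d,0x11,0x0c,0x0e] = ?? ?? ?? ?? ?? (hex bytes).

[0] 0x02->0x06 len=4 : dd da 03 aa
[1] 0x1b->0x01 len=6 : b5 4b c8 df 4c a5
[2] 0x03->0x1e len=3 : c8 df 4c
[3] 0x0b->0x1d len=8 : ca 8c bd 38 7f 49 7f c6
[4] 0x10->0x16 len=6 : 49 7f c6 50 62 75
[5] 0x19->0x0b len=4 : 50 62 75 4b
query mem[0x08]=0x03, mem[0x0d]=0x75, mem[0x11]=0x7f, mem[0x0c]=0x62, mem[0x0e]=0x4b

MEM[0x08,0x0d,0x11,0x0c,0x0e] = 03 75 7f 62 4b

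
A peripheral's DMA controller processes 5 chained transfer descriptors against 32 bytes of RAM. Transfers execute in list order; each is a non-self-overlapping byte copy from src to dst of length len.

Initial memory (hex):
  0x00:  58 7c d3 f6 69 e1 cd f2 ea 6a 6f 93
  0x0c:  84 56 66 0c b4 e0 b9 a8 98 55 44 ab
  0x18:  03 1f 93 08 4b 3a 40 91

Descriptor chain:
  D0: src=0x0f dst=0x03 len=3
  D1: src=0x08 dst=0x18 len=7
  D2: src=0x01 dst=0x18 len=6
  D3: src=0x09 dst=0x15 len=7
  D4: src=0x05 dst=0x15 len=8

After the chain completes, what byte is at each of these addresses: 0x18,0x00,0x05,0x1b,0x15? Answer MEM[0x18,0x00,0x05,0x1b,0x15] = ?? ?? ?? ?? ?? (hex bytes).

MEM[0x18,0x00,0x05,0x1b,0x15] = ea 58 e0 93 e0

  after D0: wrote 3B at 0x03 = 0cb4e0
  after D1: wrote 7B at 0x18 = ea6a6f93845666
  after D2: wrote 6B at 0x18 = 7cd30cb4e0cd
  after D3: wrote 7B at 0x15 = 6a6f938456660c
  after D4: wrote 8B at 0x15 = e0cdf2ea6a6f9384
query mem[0x18]=0xea, mem[0x00]=0x58, mem[0x05]=0xe0, mem[0x1b]=0x93, mem[0x15]=0xe0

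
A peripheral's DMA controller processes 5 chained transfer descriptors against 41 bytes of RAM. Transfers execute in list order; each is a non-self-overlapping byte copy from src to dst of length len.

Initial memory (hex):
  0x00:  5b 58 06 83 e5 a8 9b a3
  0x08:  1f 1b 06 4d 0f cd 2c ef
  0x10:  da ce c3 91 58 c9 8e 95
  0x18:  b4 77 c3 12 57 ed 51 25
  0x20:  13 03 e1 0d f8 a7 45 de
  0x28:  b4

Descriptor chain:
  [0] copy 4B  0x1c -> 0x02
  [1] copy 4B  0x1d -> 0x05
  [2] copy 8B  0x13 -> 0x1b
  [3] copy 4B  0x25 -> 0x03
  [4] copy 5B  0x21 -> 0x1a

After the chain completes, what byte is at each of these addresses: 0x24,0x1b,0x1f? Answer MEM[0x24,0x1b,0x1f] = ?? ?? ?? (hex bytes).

#0 dst[0x02+4] := {0x57,0xed,0x51,0x25}
#1 dst[0x05+4] := {0xed,0x51,0x25,0x13}
#2 dst[0x1b+8] := {0x91,0x58,0xc9,0x8e,0x95,0xb4,0x77,0xc3}
#3 dst[0x03+4] := {0xa7,0x45,0xde,0xb4}
#4 dst[0x1a+5] := {0x77,0xc3,0x0d,0xf8,0xa7}
query mem[0x24]=0xf8, mem[0x1b]=0xc3, mem[0x1f]=0x95

MEM[0x24,0x1b,0x1f] = f8 c3 95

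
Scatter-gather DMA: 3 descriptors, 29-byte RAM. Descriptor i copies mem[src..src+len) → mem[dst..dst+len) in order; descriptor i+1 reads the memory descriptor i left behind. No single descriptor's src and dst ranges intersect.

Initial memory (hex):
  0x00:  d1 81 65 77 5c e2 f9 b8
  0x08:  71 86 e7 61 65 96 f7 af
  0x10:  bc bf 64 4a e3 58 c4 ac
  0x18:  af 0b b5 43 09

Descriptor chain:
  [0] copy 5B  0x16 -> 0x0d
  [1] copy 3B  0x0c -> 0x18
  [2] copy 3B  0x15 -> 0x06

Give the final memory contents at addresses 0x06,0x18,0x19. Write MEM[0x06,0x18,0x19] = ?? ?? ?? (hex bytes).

MEM[0x06,0x18,0x19] = 58 65 c4

  after D0: wrote 5B at 0x0d = c4acaf0bb5
  after D1: wrote 3B at 0x18 = 65c4ac
  after D2: wrote 3B at 0x06 = 58c4ac
query mem[0x06]=0x58, mem[0x18]=0x65, mem[0x19]=0xc4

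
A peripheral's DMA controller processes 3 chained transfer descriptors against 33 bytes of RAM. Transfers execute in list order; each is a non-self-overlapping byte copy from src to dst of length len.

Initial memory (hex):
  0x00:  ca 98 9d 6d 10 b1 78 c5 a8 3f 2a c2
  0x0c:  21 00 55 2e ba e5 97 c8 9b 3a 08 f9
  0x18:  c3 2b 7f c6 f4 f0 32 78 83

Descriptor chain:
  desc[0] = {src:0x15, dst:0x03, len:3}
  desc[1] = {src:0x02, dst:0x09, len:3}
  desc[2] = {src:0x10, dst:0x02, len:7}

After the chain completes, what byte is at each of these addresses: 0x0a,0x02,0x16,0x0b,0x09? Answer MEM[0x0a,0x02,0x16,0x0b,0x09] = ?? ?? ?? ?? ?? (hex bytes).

D0: mem[0x03..0x05] <- [3a 08 f9]
D1: mem[0x09..0x0b] <- [9d 3a 08]
D2: mem[0x02..0x08] <- [ba e5 97 c8 9b 3a 08]
query mem[0x0a]=0x3a, mem[0x02]=0xba, mem[0x16]=0x08, mem[0x0b]=0x08, mem[0x09]=0x9d

MEM[0x0a,0x02,0x16,0x0b,0x09] = 3a ba 08 08 9d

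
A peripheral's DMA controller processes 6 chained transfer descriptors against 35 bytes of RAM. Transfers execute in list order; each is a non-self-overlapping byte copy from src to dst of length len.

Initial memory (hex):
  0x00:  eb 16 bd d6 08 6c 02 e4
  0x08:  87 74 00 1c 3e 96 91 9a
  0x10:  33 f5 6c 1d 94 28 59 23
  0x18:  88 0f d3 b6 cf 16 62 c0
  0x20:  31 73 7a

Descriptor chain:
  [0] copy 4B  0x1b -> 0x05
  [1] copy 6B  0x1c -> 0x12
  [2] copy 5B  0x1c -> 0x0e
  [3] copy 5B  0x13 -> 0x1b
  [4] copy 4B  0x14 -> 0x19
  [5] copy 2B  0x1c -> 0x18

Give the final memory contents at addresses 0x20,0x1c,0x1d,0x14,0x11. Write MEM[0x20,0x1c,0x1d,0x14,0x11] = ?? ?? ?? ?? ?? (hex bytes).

#0 dst[0x05+4] := {0xb6,0xcf,0x16,0x62}
#1 dst[0x12+6] := {0xcf,0x16,0x62,0xc0,0x31,0x73}
#2 dst[0x0e+5] := {0xcf,0x16,0x62,0xc0,0x31}
#3 dst[0x1b+5] := {0x16,0x62,0xc0,0x31,0x73}
#4 dst[0x19+4] := {0x62,0xc0,0x31,0x73}
#5 dst[0x18+2] := {0x73,0xc0}
query mem[0x20]=0x31, mem[0x1c]=0x73, mem[0x1d]=0xc0, mem[0x14]=0x62, mem[0x11]=0xc0

MEM[0x20,0x1c,0x1d,0x14,0x11] = 31 73 c0 62 c0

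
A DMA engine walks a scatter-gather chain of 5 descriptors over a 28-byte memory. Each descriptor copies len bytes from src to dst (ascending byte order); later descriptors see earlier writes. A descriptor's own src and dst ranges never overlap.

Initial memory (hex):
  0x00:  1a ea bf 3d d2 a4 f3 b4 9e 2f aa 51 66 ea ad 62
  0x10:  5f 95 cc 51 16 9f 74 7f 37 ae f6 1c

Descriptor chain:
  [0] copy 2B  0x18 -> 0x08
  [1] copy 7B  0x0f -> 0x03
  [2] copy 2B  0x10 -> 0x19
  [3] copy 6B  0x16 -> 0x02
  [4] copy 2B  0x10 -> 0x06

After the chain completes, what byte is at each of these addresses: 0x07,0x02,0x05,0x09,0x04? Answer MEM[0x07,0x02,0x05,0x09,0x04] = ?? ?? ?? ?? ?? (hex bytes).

  after D0: wrote 2B at 0x08 = 37ae
  after D1: wrote 7B at 0x03 = 625f95cc51169f
  after D2: wrote 2B at 0x19 = 5f95
  after D3: wrote 6B at 0x02 = 747f375f951c
  after D4: wrote 2B at 0x06 = 5f95
query mem[0x07]=0x95, mem[0x02]=0x74, mem[0x05]=0x5f, mem[0x09]=0x9f, mem[0x04]=0x37

MEM[0x07,0x02,0x05,0x09,0x04] = 95 74 5f 9f 37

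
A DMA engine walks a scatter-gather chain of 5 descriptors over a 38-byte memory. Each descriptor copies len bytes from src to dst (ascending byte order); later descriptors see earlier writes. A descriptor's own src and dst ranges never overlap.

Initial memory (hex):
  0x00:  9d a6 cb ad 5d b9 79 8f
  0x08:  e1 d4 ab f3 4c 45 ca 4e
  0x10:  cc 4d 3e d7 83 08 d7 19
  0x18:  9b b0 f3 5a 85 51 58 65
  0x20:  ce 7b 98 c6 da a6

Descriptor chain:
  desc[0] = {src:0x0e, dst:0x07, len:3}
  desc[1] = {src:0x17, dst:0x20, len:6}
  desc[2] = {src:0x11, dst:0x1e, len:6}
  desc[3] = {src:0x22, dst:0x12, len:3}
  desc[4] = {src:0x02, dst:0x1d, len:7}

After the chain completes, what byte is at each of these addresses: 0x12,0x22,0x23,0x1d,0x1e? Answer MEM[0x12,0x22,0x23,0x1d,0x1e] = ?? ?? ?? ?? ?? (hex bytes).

D0: mem[0x07..0x09] <- [ca 4e cc]
D1: mem[0x20..0x25] <- [19 9b b0 f3 5a 85]
D2: mem[0x1e..0x23] <- [4d 3e d7 83 08 d7]
D3: mem[0x12..0x14] <- [08 d7 5a]
D4: mem[0x1d..0x23] <- [cb ad 5d b9 79 ca 4e]
query mem[0x12]=0x08, mem[0x22]=0xca, mem[0x23]=0x4e, mem[0x1d]=0xcb, mem[0x1e]=0xad

MEM[0x12,0x22,0x23,0x1d,0x1e] = 08 ca 4e cb ad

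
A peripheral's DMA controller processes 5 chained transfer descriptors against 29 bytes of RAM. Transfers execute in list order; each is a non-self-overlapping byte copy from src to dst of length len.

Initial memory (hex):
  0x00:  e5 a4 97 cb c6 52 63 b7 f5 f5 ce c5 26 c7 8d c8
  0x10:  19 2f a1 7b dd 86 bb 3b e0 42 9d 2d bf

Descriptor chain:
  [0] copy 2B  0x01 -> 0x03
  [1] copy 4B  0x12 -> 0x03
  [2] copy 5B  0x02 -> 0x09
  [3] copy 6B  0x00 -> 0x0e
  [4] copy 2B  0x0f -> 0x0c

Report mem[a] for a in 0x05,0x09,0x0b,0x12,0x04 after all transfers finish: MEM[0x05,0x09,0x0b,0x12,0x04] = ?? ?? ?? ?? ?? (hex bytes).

MEM[0x05,0x09,0x0b,0x12,0x04] = dd 97 7b 7b 7b

#0 dst[0x03+2] := {0xa4,0x97}
#1 dst[0x03+4] := {0xa1,0x7b,0xdd,0x86}
#2 dst[0x09+5] := {0x97,0xa1,0x7b,0xdd,0x86}
#3 dst[0x0e+6] := {0xe5,0xa4,0x97,0xa1,0x7b,0xdd}
#4 dst[0x0c+2] := {0xa4,0x97}
query mem[0x05]=0xdd, mem[0x09]=0x97, mem[0x0b]=0x7b, mem[0x12]=0x7b, mem[0x04]=0x7b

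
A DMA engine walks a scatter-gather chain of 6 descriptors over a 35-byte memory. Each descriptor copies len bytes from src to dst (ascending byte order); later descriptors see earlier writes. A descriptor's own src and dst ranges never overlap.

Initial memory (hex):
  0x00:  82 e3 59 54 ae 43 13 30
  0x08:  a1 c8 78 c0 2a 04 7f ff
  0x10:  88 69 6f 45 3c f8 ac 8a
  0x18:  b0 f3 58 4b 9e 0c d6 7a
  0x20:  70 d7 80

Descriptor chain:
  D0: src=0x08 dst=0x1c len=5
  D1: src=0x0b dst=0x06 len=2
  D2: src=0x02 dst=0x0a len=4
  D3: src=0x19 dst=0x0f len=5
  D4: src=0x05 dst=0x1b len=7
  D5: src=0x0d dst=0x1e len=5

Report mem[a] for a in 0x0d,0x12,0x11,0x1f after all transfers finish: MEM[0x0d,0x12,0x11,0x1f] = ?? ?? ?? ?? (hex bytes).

#0 dst[0x1c+5] := {0xa1,0xc8,0x78,0xc0,0x2a}
#1 dst[0x06+2] := {0xc0,0x2a}
#2 dst[0x0a+4] := {0x59,0x54,0xae,0x43}
#3 dst[0x0f+5] := {0xf3,0x58,0x4b,0xa1,0xc8}
#4 dst[0x1b+7] := {0x43,0xc0,0x2a,0xa1,0xc8,0x59,0x54}
#5 dst[0x1e+5] := {0x43,0x7f,0xf3,0x58,0x4b}
query mem[0x0d]=0x43, mem[0x12]=0xa1, mem[0x11]=0x4b, mem[0x1f]=0x7f

MEM[0x0d,0x12,0x11,0x1f] = 43 a1 4b 7f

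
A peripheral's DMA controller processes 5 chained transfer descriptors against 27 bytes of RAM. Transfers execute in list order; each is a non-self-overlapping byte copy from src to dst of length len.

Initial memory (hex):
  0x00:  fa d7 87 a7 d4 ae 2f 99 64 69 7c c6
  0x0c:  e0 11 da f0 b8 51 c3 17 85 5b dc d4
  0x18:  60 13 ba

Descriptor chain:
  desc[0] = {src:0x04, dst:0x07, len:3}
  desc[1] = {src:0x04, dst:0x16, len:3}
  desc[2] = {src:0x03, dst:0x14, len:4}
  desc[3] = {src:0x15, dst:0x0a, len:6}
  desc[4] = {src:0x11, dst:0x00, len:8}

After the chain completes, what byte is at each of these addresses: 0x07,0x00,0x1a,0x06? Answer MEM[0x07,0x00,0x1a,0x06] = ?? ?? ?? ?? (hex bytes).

MEM[0x07,0x00,0x1a,0x06] = 2f 51 ba 2f

D0: mem[0x07..0x09] <- [d4 ae 2f]
D1: mem[0x16..0x18] <- [d4 ae 2f]
D2: mem[0x14..0x17] <- [a7 d4 ae 2f]
D3: mem[0x0a..0x0f] <- [d4 ae 2f 2f 13 ba]
D4: mem[0x00..0x07] <- [51 c3 17 a7 d4 ae 2f 2f]
query mem[0x07]=0x2f, mem[0x00]=0x51, mem[0x1a]=0xba, mem[0x06]=0x2f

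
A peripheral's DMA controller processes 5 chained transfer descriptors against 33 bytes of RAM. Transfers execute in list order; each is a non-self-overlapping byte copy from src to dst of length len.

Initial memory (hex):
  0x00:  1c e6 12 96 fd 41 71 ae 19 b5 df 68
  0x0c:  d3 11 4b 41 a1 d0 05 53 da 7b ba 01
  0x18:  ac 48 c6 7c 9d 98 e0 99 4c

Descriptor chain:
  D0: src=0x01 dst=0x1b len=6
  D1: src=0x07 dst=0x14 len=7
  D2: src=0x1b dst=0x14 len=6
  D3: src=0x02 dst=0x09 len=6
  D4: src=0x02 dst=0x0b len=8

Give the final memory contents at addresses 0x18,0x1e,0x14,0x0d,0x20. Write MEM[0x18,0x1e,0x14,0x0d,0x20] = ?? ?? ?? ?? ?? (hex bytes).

MEM[0x18,0x1e,0x14,0x0d,0x20] = 41 fd e6 fd 71

  after D0: wrote 6B at 0x1b = e61296fd4171
  after D1: wrote 7B at 0x14 = ae19b5df68d311
  after D2: wrote 6B at 0x14 = e61296fd4171
  after D3: wrote 6B at 0x09 = 1296fd4171ae
  after D4: wrote 8B at 0x0b = 1296fd4171ae1912
query mem[0x18]=0x41, mem[0x1e]=0xfd, mem[0x14]=0xe6, mem[0x0d]=0xfd, mem[0x20]=0x71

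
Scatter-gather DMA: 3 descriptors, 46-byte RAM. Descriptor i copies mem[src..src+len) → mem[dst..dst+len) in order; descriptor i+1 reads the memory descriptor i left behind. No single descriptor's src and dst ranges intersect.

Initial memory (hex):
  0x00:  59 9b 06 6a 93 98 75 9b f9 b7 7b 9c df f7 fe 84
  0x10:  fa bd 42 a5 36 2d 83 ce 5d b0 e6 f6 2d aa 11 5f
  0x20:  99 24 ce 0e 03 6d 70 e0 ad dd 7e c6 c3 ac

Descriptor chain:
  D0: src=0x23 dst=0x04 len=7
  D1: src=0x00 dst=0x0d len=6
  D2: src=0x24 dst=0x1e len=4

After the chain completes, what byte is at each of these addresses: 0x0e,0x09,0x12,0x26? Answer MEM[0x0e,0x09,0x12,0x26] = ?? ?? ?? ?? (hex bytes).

[0] 0x23->0x04 len=7 : 0e 03 6d 70 e0 ad dd
[1] 0x00->0x0d len=6 : 59 9b 06 6a 0e 03
[2] 0x24->0x1e len=4 : 03 6d 70 e0
query mem[0x0e]=0x9b, mem[0x09]=0xad, mem[0x12]=0x03, mem[0x26]=0x70

MEM[0x0e,0x09,0x12,0x26] = 9b ad 03 70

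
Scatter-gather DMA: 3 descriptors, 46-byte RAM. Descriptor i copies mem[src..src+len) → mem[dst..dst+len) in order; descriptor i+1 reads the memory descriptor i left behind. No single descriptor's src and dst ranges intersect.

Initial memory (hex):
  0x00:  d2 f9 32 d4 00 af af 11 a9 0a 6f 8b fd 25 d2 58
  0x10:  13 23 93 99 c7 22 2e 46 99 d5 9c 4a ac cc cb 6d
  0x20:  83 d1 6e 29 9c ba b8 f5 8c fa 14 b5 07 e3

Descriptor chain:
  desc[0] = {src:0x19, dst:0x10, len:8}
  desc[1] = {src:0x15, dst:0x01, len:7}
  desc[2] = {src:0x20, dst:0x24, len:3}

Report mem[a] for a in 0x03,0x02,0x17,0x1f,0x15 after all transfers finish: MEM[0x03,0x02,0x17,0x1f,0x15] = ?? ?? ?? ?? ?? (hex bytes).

[0] 0x19->0x10 len=8 : d5 9c 4a ac cc cb 6d 83
[1] 0x15->0x01 len=7 : cb 6d 83 99 d5 9c 4a
[2] 0x20->0x24 len=3 : 83 d1 6e
query mem[0x03]=0x83, mem[0x02]=0x6d, mem[0x17]=0x83, mem[0x1f]=0x6d, mem[0x15]=0xcb

MEM[0x03,0x02,0x17,0x1f,0x15] = 83 6d 83 6d cb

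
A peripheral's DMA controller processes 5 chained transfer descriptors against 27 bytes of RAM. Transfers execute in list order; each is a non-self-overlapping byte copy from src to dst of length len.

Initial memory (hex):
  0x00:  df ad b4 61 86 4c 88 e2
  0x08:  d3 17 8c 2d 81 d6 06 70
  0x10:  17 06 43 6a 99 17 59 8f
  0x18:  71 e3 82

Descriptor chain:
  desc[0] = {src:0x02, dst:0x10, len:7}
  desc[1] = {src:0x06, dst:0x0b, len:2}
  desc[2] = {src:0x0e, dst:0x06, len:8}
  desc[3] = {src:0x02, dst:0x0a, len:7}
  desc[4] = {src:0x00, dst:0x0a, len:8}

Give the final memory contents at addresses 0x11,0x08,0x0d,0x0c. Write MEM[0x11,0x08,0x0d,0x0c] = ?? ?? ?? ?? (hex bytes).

#0 dst[0x10+7] := {0xb4,0x61,0x86,0x4c,0x88,0xe2,0xd3}
#1 dst[0x0b+2] := {0x88,0xe2}
#2 dst[0x06+8] := {0x06,0x70,0xb4,0x61,0x86,0x4c,0x88,0xe2}
#3 dst[0x0a+7] := {0xb4,0x61,0x86,0x4c,0x06,0x70,0xb4}
#4 dst[0x0a+8] := {0xdf,0xad,0xb4,0x61,0x86,0x4c,0x06,0x70}
query mem[0x11]=0x70, mem[0x08]=0xb4, mem[0x0d]=0x61, mem[0x0c]=0xb4

MEM[0x11,0x08,0x0d,0x0c] = 70 b4 61 b4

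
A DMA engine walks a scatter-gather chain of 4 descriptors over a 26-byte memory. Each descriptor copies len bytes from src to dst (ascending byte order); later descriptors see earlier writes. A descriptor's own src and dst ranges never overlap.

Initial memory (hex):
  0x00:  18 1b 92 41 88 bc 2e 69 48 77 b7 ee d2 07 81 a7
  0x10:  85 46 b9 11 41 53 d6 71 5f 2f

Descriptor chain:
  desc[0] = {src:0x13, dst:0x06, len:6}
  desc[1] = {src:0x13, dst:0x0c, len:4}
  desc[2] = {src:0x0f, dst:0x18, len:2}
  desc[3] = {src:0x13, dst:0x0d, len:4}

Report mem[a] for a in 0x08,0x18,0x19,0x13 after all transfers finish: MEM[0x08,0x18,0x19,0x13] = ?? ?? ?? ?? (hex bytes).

  after D0: wrote 6B at 0x06 = 114153d6715f
  after D1: wrote 4B at 0x0c = 114153d6
  after D2: wrote 2B at 0x18 = d685
  after D3: wrote 4B at 0x0d = 114153d6
query mem[0x08]=0x53, mem[0x18]=0xd6, mem[0x19]=0x85, mem[0x13]=0x11

MEM[0x08,0x18,0x19,0x13] = 53 d6 85 11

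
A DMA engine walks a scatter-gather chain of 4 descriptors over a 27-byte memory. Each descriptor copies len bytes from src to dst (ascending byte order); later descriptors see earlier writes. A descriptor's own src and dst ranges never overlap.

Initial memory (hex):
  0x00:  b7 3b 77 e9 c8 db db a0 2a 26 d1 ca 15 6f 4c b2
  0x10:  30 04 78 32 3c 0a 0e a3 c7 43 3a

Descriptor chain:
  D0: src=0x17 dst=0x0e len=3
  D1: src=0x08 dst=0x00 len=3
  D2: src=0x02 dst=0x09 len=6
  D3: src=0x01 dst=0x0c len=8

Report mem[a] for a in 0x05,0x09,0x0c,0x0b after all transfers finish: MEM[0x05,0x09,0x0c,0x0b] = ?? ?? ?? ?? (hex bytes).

[0] 0x17->0x0e len=3 : a3 c7 43
[1] 0x08->0x00 len=3 : 2a 26 d1
[2] 0x02->0x09 len=6 : d1 e9 c8 db db a0
[3] 0x01->0x0c len=8 : 26 d1 e9 c8 db db a0 2a
query mem[0x05]=0xdb, mem[0x09]=0xd1, mem[0x0c]=0x26, mem[0x0b]=0xc8

MEM[0x05,0x09,0x0c,0x0b] = db d1 26 c8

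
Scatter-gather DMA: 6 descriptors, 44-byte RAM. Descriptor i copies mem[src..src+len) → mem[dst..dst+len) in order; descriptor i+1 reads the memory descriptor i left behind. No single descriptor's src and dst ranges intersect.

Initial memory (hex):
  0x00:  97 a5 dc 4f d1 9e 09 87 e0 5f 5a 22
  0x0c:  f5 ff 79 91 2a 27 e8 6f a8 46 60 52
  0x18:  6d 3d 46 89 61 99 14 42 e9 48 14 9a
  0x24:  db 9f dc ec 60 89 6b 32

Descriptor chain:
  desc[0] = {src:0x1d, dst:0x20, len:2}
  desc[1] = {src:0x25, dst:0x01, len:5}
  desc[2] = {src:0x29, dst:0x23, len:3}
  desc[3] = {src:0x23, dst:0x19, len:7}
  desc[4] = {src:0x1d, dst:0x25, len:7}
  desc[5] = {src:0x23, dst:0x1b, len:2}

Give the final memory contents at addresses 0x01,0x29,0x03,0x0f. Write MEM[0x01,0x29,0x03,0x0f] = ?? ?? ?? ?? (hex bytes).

MEM[0x01,0x29,0x03,0x0f] = 9f 14 ec 91

[0] 0x1d->0x20 len=2 : 99 14
[1] 0x25->0x01 len=5 : 9f dc ec 60 89
[2] 0x29->0x23 len=3 : 89 6b 32
[3] 0x23->0x19 len=7 : 89 6b 32 dc ec 60 89
[4] 0x1d->0x25 len=7 : ec 60 89 99 14 14 89
[5] 0x23->0x1b len=2 : 89 6b
query mem[0x01]=0x9f, mem[0x29]=0x14, mem[0x03]=0xec, mem[0x0f]=0x91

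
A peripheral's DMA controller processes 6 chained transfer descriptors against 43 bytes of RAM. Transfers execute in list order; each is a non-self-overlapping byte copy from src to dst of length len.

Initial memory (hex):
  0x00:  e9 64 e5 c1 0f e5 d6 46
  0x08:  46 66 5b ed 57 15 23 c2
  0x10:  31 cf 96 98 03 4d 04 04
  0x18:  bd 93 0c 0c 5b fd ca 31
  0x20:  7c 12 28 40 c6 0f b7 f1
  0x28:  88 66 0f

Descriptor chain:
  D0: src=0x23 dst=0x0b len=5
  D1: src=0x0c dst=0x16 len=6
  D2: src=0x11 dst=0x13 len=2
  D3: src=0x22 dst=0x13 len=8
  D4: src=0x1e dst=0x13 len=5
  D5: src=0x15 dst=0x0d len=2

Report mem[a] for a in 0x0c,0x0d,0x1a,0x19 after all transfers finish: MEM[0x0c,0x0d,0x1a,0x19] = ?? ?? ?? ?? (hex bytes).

[0] 0x23->0x0b len=5 : 40 c6 0f b7 f1
[1] 0x0c->0x16 len=6 : c6 0f b7 f1 31 cf
[2] 0x11->0x13 len=2 : cf 96
[3] 0x22->0x13 len=8 : 28 40 c6 0f b7 f1 88 66
[4] 0x1e->0x13 len=5 : ca 31 7c 12 28
[5] 0x15->0x0d len=2 : 7c 12
query mem[0x0c]=0xc6, mem[0x0d]=0x7c, mem[0x1a]=0x66, mem[0x19]=0x88

MEM[0x0c,0x0d,0x1a,0x19] = c6 7c 66 88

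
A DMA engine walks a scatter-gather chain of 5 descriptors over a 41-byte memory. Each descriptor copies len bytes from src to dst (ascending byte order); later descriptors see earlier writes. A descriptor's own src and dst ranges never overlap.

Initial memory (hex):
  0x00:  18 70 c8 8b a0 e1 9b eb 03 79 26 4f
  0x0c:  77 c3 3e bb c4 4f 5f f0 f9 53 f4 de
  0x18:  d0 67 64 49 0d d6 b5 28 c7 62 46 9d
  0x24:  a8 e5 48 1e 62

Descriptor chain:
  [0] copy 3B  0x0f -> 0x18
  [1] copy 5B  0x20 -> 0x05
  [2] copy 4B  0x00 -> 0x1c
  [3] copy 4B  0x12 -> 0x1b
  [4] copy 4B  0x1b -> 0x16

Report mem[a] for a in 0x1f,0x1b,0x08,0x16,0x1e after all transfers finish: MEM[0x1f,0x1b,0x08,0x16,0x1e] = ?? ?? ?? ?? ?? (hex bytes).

[0] 0x0f->0x18 len=3 : bb c4 4f
[1] 0x20->0x05 len=5 : c7 62 46 9d a8
[2] 0x00->0x1c len=4 : 18 70 c8 8b
[3] 0x12->0x1b len=4 : 5f f0 f9 53
[4] 0x1b->0x16 len=4 : 5f f0 f9 53
query mem[0x1f]=0x8b, mem[0x1b]=0x5f, mem[0x08]=0x9d, mem[0x16]=0x5f, mem[0x1e]=0x53

MEM[0x1f,0x1b,0x08,0x16,0x1e] = 8b 5f 9d 5f 53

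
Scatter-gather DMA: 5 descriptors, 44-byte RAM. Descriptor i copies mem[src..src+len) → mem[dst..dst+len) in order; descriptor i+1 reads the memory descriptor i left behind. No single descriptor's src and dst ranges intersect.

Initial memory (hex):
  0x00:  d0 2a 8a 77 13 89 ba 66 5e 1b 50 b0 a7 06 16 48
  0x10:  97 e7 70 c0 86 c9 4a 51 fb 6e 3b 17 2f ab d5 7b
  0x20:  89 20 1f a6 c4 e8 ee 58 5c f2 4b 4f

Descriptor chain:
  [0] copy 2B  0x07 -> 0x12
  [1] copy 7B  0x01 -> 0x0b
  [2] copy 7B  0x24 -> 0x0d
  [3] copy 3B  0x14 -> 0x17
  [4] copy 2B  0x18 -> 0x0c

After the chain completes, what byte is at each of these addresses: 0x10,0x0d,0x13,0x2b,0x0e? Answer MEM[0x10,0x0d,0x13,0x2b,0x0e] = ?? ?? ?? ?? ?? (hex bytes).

MEM[0x10,0x0d,0x13,0x2b,0x0e] = 58 4a 4b 4f e8

#0 dst[0x12+2] := {0x66,0x5e}
#1 dst[0x0b+7] := {0x2a,0x8a,0x77,0x13,0x89,0xba,0x66}
#2 dst[0x0d+7] := {0xc4,0xe8,0xee,0x58,0x5c,0xf2,0x4b}
#3 dst[0x17+3] := {0x86,0xc9,0x4a}
#4 dst[0x0c+2] := {0xc9,0x4a}
query mem[0x10]=0x58, mem[0x0d]=0x4a, mem[0x13]=0x4b, mem[0x2b]=0x4f, mem[0x0e]=0xe8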